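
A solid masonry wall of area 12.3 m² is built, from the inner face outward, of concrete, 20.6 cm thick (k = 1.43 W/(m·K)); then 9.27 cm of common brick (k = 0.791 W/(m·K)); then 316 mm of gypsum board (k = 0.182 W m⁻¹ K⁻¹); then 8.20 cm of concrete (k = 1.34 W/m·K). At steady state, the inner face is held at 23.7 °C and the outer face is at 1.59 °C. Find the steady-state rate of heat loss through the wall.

Q = 132 W

Series thermal resistances, inner to outer:
  R_concrete = L/(kA) = 0.206/(1.43·12.3) = 0.01171 K/W
  R_common brick = L/(kA) = 0.0927/(0.791·12.3) = 0.009528 K/W
  R_gypsum board = L/(kA) = 0.316/(0.182·12.3) = 0.1412 K/W
  R_concrete = L/(kA) = 0.0820/(1.34·12.3) = 0.004975 K/W
ΣR = 0.01171 + 0.009528 + 0.1412 + 0.004975 = 0.1674 K/W
Q = ΔT/ΣR = (23.7 °C − 1.59 °C)/0.1674 = 132 W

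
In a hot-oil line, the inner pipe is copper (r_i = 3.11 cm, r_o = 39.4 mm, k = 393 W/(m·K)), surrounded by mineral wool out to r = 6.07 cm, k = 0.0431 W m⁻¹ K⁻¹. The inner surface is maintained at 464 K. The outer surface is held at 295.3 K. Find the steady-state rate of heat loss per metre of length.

Q' = 106 W/m

Resistance network (inner→outer):
  R'_copper = ln(0.0394/0.0311)/(2πk) = 0.2366/(2π·393) = 9.580×10^-5 m·K/W
  R'_mineral wool = ln(0.0607/0.0394)/(2πk) = 0.4322/(2π·0.0431) = 1.596 m·K/W
ΣR = 9.580×10^-5 + 1.596 = 1.596 m·K/W
Q' = ΔT/ΣR = (464 K − 295.3 K)/1.596 = 106 W/m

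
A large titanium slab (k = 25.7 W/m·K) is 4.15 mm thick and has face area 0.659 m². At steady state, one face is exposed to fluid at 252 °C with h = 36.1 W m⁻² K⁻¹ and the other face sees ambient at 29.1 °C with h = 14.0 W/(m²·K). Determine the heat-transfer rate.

Treat each layer as a resistance in series:
  R_conv,in = 1/(hA) = 1/(36.1·0.659) = 0.04203 K/W
  R_titanium = L/(kA) = 0.00415/(25.7·0.659) = 2.450×10^-4 K/W
  R_conv,out = 1/(hA) = 1/(14.0·0.659) = 0.1084 K/W
ΣR = 0.04203 + 2.450×10^-4 + 0.1084 = 0.1507 K/W
Q = ΔT/ΣR = (252 °C − 29.1 °C)/0.1507 = 1480 W

Q = 1480 W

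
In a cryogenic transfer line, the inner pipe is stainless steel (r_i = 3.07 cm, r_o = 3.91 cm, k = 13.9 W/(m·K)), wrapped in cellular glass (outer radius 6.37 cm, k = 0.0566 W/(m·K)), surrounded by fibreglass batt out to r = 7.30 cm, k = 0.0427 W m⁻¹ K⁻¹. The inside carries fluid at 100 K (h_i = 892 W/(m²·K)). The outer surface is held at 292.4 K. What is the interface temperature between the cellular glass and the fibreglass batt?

Resistance network (inner→outer):
  R'_conv,in = 1/(2πr h) = 1/(2π·0.0307·892) = 0.005812 m·K/W
  R'_stainless steel = ln(0.0391/0.0307)/(2πk) = 0.2419/(2π·13.9) = 0.002769 m·K/W
  R'_cellular glass = ln(0.0637/0.0391)/(2πk) = 0.4881/(2π·0.0566) = 1.372 m·K/W
  R'_fibreglass batt = ln(0.0730/0.0637)/(2πk) = 0.1363/(2π·0.0427) = 0.5079 m·K/W
ΣR = 0.005812 + 0.002769 + 1.372 + 0.5079 = 1.888 m·K/W
Q' = ΔT/ΣR = (100 K − 292.4 K)/1.888 = -101.9 W/m
From the inner boundary to the cellular glass/fibreglass batt interface, ΣR_partial = 1.381 m·K/W.
T_interface = T_in − Q'·ΣR_partial = 100 K − (-101.9)(1.381) = 240.7 K

T = 240.7 K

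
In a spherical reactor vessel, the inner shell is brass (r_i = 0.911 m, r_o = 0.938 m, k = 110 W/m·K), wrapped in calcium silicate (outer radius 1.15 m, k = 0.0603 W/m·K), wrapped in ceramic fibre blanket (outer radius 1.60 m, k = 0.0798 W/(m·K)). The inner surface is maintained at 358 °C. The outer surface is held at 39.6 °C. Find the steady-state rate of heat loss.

Treat each layer as a resistance in series:
  R_brass = (1/0.911 − 1/0.938)/(4πk) = 0.03160/(4π·110) = 2.286×10^-5 K/W
  R_calcium silicate = (1/0.938 − 1/1.15)/(4πk) = 0.1965/(4π·0.0603) = 0.2594 K/W
  R_ceramic fibre blanket = (1/1.15 − 1/1.60)/(4πk) = 0.2446/(4π·0.0798) = 0.2439 K/W
ΣR = 2.286×10^-5 + 0.2594 + 0.2439 = 0.5033 K/W
Q = ΔT/ΣR = (358 °C − 39.6 °C)/0.5033 = 633 W

Q = 633 W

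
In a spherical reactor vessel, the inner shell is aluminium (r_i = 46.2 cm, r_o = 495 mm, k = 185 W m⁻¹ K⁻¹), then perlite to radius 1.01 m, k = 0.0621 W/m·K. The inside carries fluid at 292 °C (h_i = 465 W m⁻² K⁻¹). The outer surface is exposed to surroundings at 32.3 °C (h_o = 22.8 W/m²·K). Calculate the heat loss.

Treat each layer as a resistance in series:
  R_conv,in = 1/(4πr²h) = 1/(4π·0.462²·465) = 8.018×10^-4 K/W
  R_aluminium = (1/0.462 − 1/0.495)/(4πk) = 0.1443/(4π·185) = 6.207×10^-5 K/W
  R_perlite = (1/0.495 − 1/1.01)/(4πk) = 1.030/(4π·0.0621) = 1.320 K/W
  R_conv,out = 1/(4πr²h) = 1/(4π·1.01²·22.8) = 0.003421 K/W
ΣR = 8.018×10^-4 + 6.207×10^-5 + 1.320 + 0.003421 = 1.324 K/W
Q = ΔT/ΣR = (292 °C − 32.3 °C)/1.324 = 196 W

Q = 196 W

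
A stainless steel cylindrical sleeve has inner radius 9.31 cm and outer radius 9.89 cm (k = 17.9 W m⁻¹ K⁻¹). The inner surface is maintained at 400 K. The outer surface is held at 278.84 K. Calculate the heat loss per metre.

Q' = 2.25×10^5 W/m

Q' = 2πk·ΔT/ln(r₂/r₁) = 2π × 17.9 × 121.16 / ln(0.0989/0.0931) = 2.25×10^5 W/m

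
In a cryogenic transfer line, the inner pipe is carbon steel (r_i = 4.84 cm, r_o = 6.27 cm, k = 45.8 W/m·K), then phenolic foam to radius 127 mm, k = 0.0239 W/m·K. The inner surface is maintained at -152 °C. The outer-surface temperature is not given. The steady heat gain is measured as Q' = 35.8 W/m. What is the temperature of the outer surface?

Series resistances:
  R'_carbon steel = ln(0.0627/0.0484)/(2πk) = 0.2589/(2π·45.8) = 8.995×10^-4 m·K/W
  R'_phenolic foam = ln(0.127/0.0627)/(2πk) = 0.7058/(2π·0.0239) = 4.700 m·K/W
ΣR = 4.701 m·K/W
ΔT = Q'·ΣR = 35.8 × 4.701 = 168.3 K
Heat flows inward, so T_out = T_in + ΔT = -152 + 168.3 = 16.3 °C

T_out = 16.3 °C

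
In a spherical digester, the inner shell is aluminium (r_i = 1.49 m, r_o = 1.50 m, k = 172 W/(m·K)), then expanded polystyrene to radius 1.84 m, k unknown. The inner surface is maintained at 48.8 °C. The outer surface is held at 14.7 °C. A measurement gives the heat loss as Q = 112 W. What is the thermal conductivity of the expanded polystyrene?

ΣR = ΔT/Q = |48.8 − 14.7|/112 = 0.3045 K/W
Known resistances:
  R_aluminium = (1/1.49 − 1/1.50)/(4πk) = 0.004474/(4π·172) = 2.070×10^-6 K/W
R_expanded polystyrene = ΣR − ΣR_known = 0.3045 − 2.070×10^-6 = 0.3045 K/W
(1/r₁−1/r₂)/(4πk) = 0.3045 ⇒ k = 0.1232/(4π·0.3045) = 0.0322 W/m·K

k = 0.0322 W/m·K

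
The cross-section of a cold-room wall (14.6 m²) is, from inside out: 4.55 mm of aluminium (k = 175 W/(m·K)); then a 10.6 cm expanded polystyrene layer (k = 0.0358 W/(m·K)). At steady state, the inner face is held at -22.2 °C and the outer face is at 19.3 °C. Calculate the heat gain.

Treat each layer as a resistance in series:
  R_aluminium = L/(kA) = 0.00455/(175·14.6) = 1.781×10^-6 K/W
  R_expanded polystyrene = L/(kA) = 0.106/(0.0358·14.6) = 0.2028 K/W
ΣR = 1.781×10^-6 + 0.2028 = 0.2028 K/W
Q = ΔT/ΣR = (-22.2 °C − 19.3 °C)/0.2028 = -205 W
(Negative Q ⇒ heat flows inward; heat gain = 205 W.)

Q = 205 W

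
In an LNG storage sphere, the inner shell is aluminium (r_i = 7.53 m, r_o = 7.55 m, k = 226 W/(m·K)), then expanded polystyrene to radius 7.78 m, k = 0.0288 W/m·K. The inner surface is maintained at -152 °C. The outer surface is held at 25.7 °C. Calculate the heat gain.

Treat each layer as a resistance in series:
  R_aluminium = (1/7.53 − 1/7.55)/(4πk) = 3.518×10^-4/(4π·226) = 1.239×10^-7 K/W
  R_expanded polystyrene = (1/7.55 − 1/7.78)/(4πk) = 0.003916/(4π·0.0288) = 0.01082 K/W
ΣR = 1.239×10^-7 + 0.01082 = 0.01082 K/W
Q = ΔT/ΣR = (-152 °C − 25.7 °C)/0.01082 = -16400 W
(Negative Q ⇒ heat flows inward; heat gain = 16400 W.)

Q = 16.4 kW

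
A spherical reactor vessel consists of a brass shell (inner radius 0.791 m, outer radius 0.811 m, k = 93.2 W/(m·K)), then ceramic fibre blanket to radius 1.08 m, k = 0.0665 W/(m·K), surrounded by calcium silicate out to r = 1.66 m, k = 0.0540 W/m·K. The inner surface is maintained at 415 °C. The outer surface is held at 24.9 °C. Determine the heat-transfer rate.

Resistance network (inner→outer):
  R_brass = (1/0.791 − 1/0.811)/(4πk) = 0.03118/(4π·93.2) = 2.662×10^-5 K/W
  R_ceramic fibre blanket = (1/0.811 − 1/1.08)/(4πk) = 0.3071/(4π·0.0665) = 0.3675 K/W
  R_calcium silicate = (1/1.08 − 1/1.66)/(4πk) = 0.3235/(4π·0.0540) = 0.4768 K/W
ΣR = 2.662×10^-5 + 0.3675 + 0.4768 = 0.8443 K/W
Q = ΔT/ΣR = (415 °C − 24.9 °C)/0.8443 = 462 W

Q = 462 W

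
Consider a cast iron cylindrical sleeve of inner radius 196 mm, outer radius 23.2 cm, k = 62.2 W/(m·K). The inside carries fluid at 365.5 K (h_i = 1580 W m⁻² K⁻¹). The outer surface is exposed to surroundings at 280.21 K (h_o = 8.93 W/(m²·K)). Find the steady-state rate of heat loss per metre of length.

Q' = 1100 W/m

Treat each layer as a resistance in series:
  R'_conv,in = 1/(2πr h) = 1/(2π·0.196·1580) = 5.139×10^-4 m·K/W
  R'_cast iron = ln(0.232/0.196)/(2πk) = 0.1686/(2π·62.2) = 4.315×10^-4 m·K/W
  R'_conv,out = 1/(2πr h) = 1/(2π·0.232·8.93) = 0.07682 m·K/W
ΣR = 5.139×10^-4 + 4.315×10^-4 + 0.07682 = 0.07777 m·K/W
Q' = ΔT/ΣR = (365.5 K − 280.21 K)/0.07777 = 1100 W/m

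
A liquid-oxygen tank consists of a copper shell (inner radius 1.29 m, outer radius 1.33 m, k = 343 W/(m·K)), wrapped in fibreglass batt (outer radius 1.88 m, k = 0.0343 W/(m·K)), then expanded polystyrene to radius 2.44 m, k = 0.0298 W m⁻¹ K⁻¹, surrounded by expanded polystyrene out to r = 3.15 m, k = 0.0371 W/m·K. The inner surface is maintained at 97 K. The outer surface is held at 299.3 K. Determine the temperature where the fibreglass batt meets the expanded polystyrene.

T = 196.8 K

Treat each layer as a resistance in series:
  R_copper = (1/1.29 − 1/1.33)/(4πk) = 0.02331/(4π·343) = 5.409×10^-6 K/W
  R_fibreglass batt = (1/1.33 − 1/1.88)/(4πk) = 0.2200/(4π·0.0343) = 0.5103 K/W
  R_expanded polystyrene = (1/1.88 − 1/2.44)/(4πk) = 0.1221/(4π·0.0298) = 0.3260 K/W
  R_expanded polystyrene = (1/2.44 − 1/3.15)/(4πk) = 0.09238/(4π·0.0371) = 0.1981 K/W
ΣR = 5.409×10^-6 + 0.5103 + 0.3260 + 0.1981 = 1.034 K/W
Q = ΔT/ΣR = (97 K − 299.3 K)/1.034 = -195.6 W
From the inner boundary to the fibreglass batt/expanded polystyrene interface, ΣR_partial = 0.5103 K/W.
T_interface = T_in − Q·ΣR_partial = 97 K − (-195.6)(0.5103) = 196.8 K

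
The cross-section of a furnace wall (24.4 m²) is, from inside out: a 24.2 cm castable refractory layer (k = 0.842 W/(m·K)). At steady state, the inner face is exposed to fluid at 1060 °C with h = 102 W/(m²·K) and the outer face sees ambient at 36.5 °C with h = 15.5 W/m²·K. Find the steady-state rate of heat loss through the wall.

Q = 69000 W

Treat each layer as a resistance in series:
  R_conv,in = 1/(hA) = 1/(102·24.4) = 4.018×10^-4 K/W
  R_castable refractory = L/(kA) = 0.242/(0.842·24.4) = 0.01178 K/W
  R_conv,out = 1/(hA) = 1/(15.5·24.4) = 0.002644 K/W
ΣR = 4.018×10^-4 + 0.01178 + 0.002644 = 0.01483 K/W
Q = ΔT/ΣR = (1060 °C − 36.5 °C)/0.01483 = 69000 W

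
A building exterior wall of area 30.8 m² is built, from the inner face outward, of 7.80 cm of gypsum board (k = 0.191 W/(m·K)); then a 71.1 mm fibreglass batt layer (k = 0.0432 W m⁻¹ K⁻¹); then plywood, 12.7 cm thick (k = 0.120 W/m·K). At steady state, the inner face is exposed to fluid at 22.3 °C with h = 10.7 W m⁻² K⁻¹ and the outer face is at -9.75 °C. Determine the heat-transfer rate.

Series thermal resistances, inner to outer:
  R_conv,in = 1/(hA) = 1/(10.7·30.8) = 0.003034 K/W
  R_gypsum board = L/(kA) = 0.0780/(0.191·30.8) = 0.01326 K/W
  R_fibreglass batt = L/(kA) = 0.0711/(0.0432·30.8) = 0.05344 K/W
  R_plywood = L/(kA) = 0.127/(0.120·30.8) = 0.03436 K/W
ΣR = 0.003034 + 0.01326 + 0.05344 + 0.03436 = 0.1041 K/W
Q = ΔT/ΣR = (22.3 °C − -9.75 °C)/0.1041 = 308 W

Q = 308 W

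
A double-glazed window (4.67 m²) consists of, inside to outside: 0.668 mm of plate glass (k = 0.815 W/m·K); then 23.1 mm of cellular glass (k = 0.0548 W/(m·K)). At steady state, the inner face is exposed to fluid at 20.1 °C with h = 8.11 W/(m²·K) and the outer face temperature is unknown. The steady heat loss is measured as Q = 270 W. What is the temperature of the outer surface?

T_out = -11.4 °C

Sum the resistances:
  R_conv,in = 1/(hA) = 1/(8.11·4.67) = 0.02640 K/W
  R_plate glass = L/(kA) = 6.68×10^-4/(0.815·4.67) = 1.755×10^-4 K/W
  R_cellular glass = L/(kA) = 0.0231/(0.0548·4.67) = 0.09026 K/W
ΣR = 0.1168 K/W
ΔT = Q·ΣR = 270 × 0.1168 = 31.54 K
Heat flows outward, so T_out = T_in − ΔT = 20.1 − 31.54 = -11.4 °C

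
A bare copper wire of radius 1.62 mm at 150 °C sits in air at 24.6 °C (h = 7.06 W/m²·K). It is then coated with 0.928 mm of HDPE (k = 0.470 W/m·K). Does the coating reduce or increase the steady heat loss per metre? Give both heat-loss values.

Critical radius for a cylinder: r_cr = k/h = 0.0666 m = 6.66 cm.
Outer radius after coating: r₂ = 0.00162 + 9.28×10^-4 = 0.002548 m.
Since r₁ < r_cr and r₂ ≤ r_cr, the coating moves toward the maximum at r_cr — heat loss rises.
Bare: R = 1/(2πr₁h) = 13.92 m·K/W; Q = 125.4/13.92 = 9.01 W/m.
Coated: R = R_cond + R_conv = 9.001 m·K/W; Q = 125.4/9.001 = 13.9 W/m.

increases: 9.01 → 13.9 W/m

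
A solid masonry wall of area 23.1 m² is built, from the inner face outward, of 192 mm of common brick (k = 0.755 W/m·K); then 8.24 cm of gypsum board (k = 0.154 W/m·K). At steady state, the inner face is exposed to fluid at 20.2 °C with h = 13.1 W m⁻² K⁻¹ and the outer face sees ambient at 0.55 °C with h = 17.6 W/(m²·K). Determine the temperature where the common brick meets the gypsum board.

T = 13.2 °C

Series thermal resistances, inner to outer:
  R_conv,in = 1/(hA) = 1/(13.1·23.1) = 0.003305 K/W
  R_common brick = L/(kA) = 0.192/(0.755·23.1) = 0.01101 K/W
  R_gypsum board = L/(kA) = 0.0824/(0.154·23.1) = 0.02316 K/W
  R_conv,out = 1/(hA) = 1/(17.6·23.1) = 0.002460 K/W
ΣR = 0.003305 + 0.01101 + 0.02316 + 0.002460 = 0.03993 K/W
Q = ΔT/ΣR = (20.2 °C − 0.55 °C)/0.03993 = 492.1 W
From the inner boundary to the common brick/gypsum board interface, ΣR_partial = 0.01432 K/W.
T_interface = T_in − Q·ΣR_partial = 20.2 °C − (492.1)(0.01432) = 13.2 °C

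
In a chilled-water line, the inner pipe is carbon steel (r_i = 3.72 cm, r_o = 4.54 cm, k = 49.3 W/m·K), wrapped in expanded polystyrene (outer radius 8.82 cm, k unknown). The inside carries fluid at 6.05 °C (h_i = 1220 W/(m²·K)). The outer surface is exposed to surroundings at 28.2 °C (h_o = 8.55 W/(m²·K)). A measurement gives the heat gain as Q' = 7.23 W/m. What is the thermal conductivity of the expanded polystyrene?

ΣR = ΔT/Q' = |6.05 − 28.2|/7.23 = 3.064 m·K/W
Known resistances:
  R'_conv,in = 1/(2πr h) = 1/(2π·0.0372·1220) = 0.003507 m·K/W
  R'_carbon steel = ln(0.0454/0.0372)/(2πk) = 0.1992/(2π·49.3) = 6.431×10^-4 m·K/W
  R'_conv,out = 1/(2πr h) = 1/(2π·0.0882·8.55) = 0.2111 m·K/W
R_expanded polystyrene = ΣR − ΣR_known = 3.064 − 0.2153 = 2.849 m·K/W
ln(r₂/r₁)/(2πk) = 2.849 ⇒ k = 0.6641/(2π·2.849) = 0.0371 W/m·K

k = 0.0371 W/m·K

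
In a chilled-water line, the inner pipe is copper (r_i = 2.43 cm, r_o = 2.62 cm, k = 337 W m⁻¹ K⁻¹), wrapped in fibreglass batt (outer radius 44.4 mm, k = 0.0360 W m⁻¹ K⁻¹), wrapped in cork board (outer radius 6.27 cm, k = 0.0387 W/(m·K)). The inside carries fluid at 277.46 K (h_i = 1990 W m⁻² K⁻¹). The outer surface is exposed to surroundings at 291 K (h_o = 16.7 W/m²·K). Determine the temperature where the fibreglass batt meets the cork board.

Series thermal resistances, inner to outer:
  R'_conv,in = 1/(2πr h) = 1/(2π·0.0243·1990) = 0.003291 m·K/W
  R'_copper = ln(0.0262/0.0243)/(2πk) = 0.07528/(2π·337) = 3.555×10^-5 m·K/W
  R'_fibreglass batt = ln(0.0444/0.0262)/(2πk) = 0.5275/(2π·0.0360) = 2.332 m·K/W
  R'_cork board = ln(0.0627/0.0444)/(2πk) = 0.3451/(2π·0.0387) = 1.419 m·K/W
  R'_conv,out = 1/(2πr h) = 1/(2π·0.0627·16.7) = 0.1520 m·K/W
ΣR = 0.003291 + 3.555×10^-5 + 2.332 + 1.419 + 0.1520 = 3.906 m·K/W
Q' = ΔT/ΣR = (277.46 K − 291 K)/3.906 = -3.466 W/m
From the inner boundary to the fibreglass batt/cork board interface, ΣR_partial = 2.335 m·K/W.
T_interface = T_in − Q'·ΣR_partial = 277.46 K − (-3.466)(2.335) = 285.6 K

T = 285.6 K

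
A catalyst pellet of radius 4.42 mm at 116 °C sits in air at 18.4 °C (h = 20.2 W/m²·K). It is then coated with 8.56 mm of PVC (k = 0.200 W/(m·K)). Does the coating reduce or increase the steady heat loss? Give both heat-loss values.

increases: 0.484 → 1.18 W

Critical radius for a sphere: r_cr = 2k/h = 0.0198 m = 1.98 cm.
Outer radius after coating: r₂ = 0.00442 + 0.00856 = 0.01298 m.
Since r₁ < r_cr and r₂ ≤ r_cr, the coating moves toward the maximum at r_cr — heat loss rises.
Bare: R = 1/(4πr₁²h) = 201.6 K/W; Q = 97.6/201.6 = 0.484 W.
Coated: R = R_cond + R_conv = 82.75 K/W; Q = 97.6/82.75 = 1.18 W.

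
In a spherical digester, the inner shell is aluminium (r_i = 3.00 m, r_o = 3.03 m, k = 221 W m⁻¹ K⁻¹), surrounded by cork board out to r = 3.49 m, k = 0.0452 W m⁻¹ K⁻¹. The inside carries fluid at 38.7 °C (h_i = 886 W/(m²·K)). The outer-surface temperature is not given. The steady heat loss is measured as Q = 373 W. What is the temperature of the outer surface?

T_out = 10.1 °C

Series resistances:
  R_conv,in = 1/(4πr²h) = 1/(4π·3.00²·886) = 9.980×10^-6 K/W
  R_aluminium = (1/3.00 − 1/3.03)/(4πk) = 0.003300/(4π·221) = 1.188×10^-6 K/W
  R_cork board = (1/3.03 − 1/3.49)/(4πk) = 0.04350/(4π·0.0452) = 0.07658 K/W
ΣR = 0.07660 K/W
ΔT = Q·ΣR = 373 × 0.07660 = 28.57 K
Heat flows outward, so T_out = T_in − ΔT = 38.7 − 28.57 = 10.1 °C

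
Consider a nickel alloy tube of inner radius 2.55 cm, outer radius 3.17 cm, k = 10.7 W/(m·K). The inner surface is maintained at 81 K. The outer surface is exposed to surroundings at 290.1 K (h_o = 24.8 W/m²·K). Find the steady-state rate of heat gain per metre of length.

Resistance network (inner→outer):
  R'_nickel alloy = ln(0.0317/0.0255)/(2πk) = 0.2176/(2π·10.7) = 0.003237 m·K/W
  R'_conv,out = 1/(2πr h) = 1/(2π·0.0317·24.8) = 0.2024 m·K/W
ΣR = 0.003237 + 0.2024 = 0.2056 m·K/W
Q' = ΔT/ΣR = (81 K − 290.1 K)/0.2056 = -1020 W/m
(Negative Q' ⇒ heat flows inward; heat gain = 1020 W/m.)

Q' = 1020 W/m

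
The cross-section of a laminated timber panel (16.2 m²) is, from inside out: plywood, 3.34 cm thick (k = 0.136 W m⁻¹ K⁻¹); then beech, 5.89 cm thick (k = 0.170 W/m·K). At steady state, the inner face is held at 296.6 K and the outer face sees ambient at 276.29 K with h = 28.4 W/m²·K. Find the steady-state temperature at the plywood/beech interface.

T = 288.6 K

Series thermal resistances, inner to outer:
  R_plywood = L/(kA) = 0.0334/(0.136·16.2) = 0.01516 K/W
  R_beech = L/(kA) = 0.0589/(0.170·16.2) = 0.02139 K/W
  R_conv,out = 1/(hA) = 1/(28.4·16.2) = 0.002174 K/W
ΣR = 0.01516 + 0.02139 + 0.002174 = 0.03872 K/W
Q = ΔT/ΣR = (296.6 K − 276.29 K)/0.03872 = 524.5 W
From the inner boundary to the plywood/beech interface, ΣR_partial = 0.01516 K/W.
T_interface = T_in − Q·ΣR_partial = 296.6 K − (524.5)(0.01516) = 288.6 K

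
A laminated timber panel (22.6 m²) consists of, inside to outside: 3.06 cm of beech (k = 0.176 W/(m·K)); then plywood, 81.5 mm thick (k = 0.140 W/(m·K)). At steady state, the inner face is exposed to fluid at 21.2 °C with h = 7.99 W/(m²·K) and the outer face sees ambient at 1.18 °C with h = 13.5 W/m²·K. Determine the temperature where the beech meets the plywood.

T = 14.9 °C

Resistance network (inner→outer):
  R_conv,in = 1/(hA) = 1/(7.99·22.6) = 0.005538 K/W
  R_beech = L/(kA) = 0.0306/(0.176·22.6) = 0.007693 K/W
  R_plywood = L/(kA) = 0.0815/(0.140·22.6) = 0.02576 K/W
  R_conv,out = 1/(hA) = 1/(13.5·22.6) = 0.003278 K/W
ΣR = 0.005538 + 0.007693 + 0.02576 + 0.003278 = 0.04227 K/W
Q = ΔT/ΣR = (21.2 °C − 1.18 °C)/0.04227 = 473.6 W
From the inner boundary to the beech/plywood interface, ΣR_partial = 0.01323 K/W.
T_interface = T_in − Q·ΣR_partial = 21.2 °C − (473.6)(0.01323) = 14.9 °C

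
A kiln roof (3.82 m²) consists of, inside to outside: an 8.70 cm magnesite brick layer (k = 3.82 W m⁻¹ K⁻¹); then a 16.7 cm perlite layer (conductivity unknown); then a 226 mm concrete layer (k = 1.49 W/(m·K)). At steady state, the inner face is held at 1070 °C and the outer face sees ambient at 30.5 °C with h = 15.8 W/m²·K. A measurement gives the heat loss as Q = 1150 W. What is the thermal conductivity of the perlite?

ΣR = ΔT/Q = |1070 − 30.5|/1150 = 0.9039 K/W
Known resistances:
  R_magnesite brick = L/(kA) = 0.0870/(3.82·3.82) = 0.005962 K/W
  R_concrete = L/(kA) = 0.226/(1.49·3.82) = 0.03971 K/W
  R_conv,out = 1/(hA) = 1/(15.8·3.82) = 0.01657 K/W
R_perlite = ΣR − ΣR_known = 0.9039 − 0.06224 = 0.8417 K/W
L/(kA) = 0.8417 ⇒ k = 0.167/(0.8417·3.82) = 0.0519 W/m·K

k = 0.0519 W/m·K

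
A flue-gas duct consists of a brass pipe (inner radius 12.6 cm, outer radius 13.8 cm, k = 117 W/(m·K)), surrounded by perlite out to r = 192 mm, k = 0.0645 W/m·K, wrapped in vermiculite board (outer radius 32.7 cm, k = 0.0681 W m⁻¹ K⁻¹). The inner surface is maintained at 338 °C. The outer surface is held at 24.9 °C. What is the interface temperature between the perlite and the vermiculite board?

T = 214 °C

Treat each layer as a resistance in series:
  R'_brass = ln(0.138/0.126)/(2πk) = 0.09097/(2π·117) = 1.237×10^-4 m·K/W
  R'_perlite = ln(0.192/0.138)/(2πk) = 0.3302/(2π·0.0645) = 0.8149 m·K/W
  R'_vermiculite board = ln(0.327/0.192)/(2πk) = 0.5325/(2π·0.0681) = 1.244 m·K/W
ΣR = 1.237×10^-4 + 0.8149 + 1.244 = 2.059 m·K/W
Q' = ΔT/ΣR = (338 °C − 24.9 °C)/2.059 = 152.1 W/m
From the inner boundary to the perlite/vermiculite board interface, ΣR_partial = 0.8150 m·K/W.
T_interface = T_in − Q'·ΣR_partial = 338 °C − (152.1)(0.8150) = 214 °C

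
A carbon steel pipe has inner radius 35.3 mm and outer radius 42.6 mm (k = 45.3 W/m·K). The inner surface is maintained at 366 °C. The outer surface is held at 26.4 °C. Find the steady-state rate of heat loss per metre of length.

Q' = 5.14×10^5 W/m

Q' = 2πk·ΔT/ln(r₂/r₁) = 2π × 45.3 × 339.6 / ln(0.0426/0.0353) = 5.14×10^5 W/m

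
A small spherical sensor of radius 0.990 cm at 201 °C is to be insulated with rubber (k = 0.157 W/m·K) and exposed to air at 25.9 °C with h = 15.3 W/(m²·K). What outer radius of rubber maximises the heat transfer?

For a sphere, r_cr = 2k_ins/h = 2·0.157/15.3 = 0.0205 m = 2.05 cm

r_cr = 2.05 cm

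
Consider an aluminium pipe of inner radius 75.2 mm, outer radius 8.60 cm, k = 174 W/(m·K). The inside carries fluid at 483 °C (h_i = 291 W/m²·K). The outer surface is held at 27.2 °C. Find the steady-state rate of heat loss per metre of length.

Series thermal resistances, inner to outer:
  R'_conv,in = 1/(2πr h) = 1/(2π·0.0752·291) = 0.007273 m·K/W
  R'_aluminium = ln(0.0860/0.0752)/(2πk) = 0.1342/(2π·174) = 1.227×10^-4 m·K/W
ΣR = 0.007273 + 1.227×10^-4 = 0.007396 m·K/W
Q' = ΔT/ΣR = (483 °C − 27.2 °C)/0.007396 = 61600 W/m

Q' = 61600 W/m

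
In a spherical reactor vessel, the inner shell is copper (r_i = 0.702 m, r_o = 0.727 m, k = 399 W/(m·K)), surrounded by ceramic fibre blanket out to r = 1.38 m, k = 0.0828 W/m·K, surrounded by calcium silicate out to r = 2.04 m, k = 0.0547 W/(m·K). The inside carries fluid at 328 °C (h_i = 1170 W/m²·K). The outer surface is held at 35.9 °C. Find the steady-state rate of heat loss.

Series thermal resistances, inner to outer:
  R_conv,in = 1/(4πr²h) = 1/(4π·0.702²·1170) = 1.380×10^-4 K/W
  R_copper = (1/0.702 − 1/0.727)/(4πk) = 0.04899/(4π·399) = 9.770×10^-6 K/W
  R_ceramic fibre blanket = (1/0.727 − 1/1.38)/(4πk) = 0.6509/(4π·0.0828) = 0.6255 K/W
  R_calcium silicate = (1/1.38 − 1/2.04)/(4πk) = 0.2344/(4π·0.0547) = 0.3411 K/W
ΣR = 1.380×10^-4 + 9.770×10^-6 + 0.6255 + 0.3411 = 0.9667 K/W
Q = ΔT/ΣR = (328 °C − 35.9 °C)/0.9667 = 302 W

Q = 302 W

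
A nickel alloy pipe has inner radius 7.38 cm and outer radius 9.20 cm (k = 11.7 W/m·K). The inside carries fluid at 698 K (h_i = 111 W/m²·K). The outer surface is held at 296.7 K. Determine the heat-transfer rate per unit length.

Q' = 17900 W/m

Resistance network (inner→outer):
  R'_conv,in = 1/(2πr h) = 1/(2π·0.0738·111) = 0.01943 m·K/W
  R'_nickel alloy = ln(0.0920/0.0738)/(2πk) = 0.2204/(2π·11.7) = 0.002999 m·K/W
ΣR = 0.01943 + 0.002999 = 0.02243 m·K/W
Q' = ΔT/ΣR = (698 K − 296.7 K)/0.02243 = 17900 W/m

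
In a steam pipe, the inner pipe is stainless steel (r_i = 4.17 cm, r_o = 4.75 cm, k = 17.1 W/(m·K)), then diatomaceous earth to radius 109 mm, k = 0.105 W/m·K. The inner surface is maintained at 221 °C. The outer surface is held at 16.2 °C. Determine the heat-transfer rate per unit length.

Q' = 163 W/m

Resistance network (inner→outer):
  R'_stainless steel = ln(0.0475/0.0417)/(2πk) = 0.1302/(2π·17.1) = 0.001212 m·K/W
  R'_diatomaceous earth = ln(0.109/0.0475)/(2πk) = 0.8306/(2π·0.105) = 1.259 m·K/W
ΣR = 0.001212 + 1.259 = 1.260 m·K/W
Q' = ΔT/ΣR = (221 °C − 16.2 °C)/1.260 = 163 W/m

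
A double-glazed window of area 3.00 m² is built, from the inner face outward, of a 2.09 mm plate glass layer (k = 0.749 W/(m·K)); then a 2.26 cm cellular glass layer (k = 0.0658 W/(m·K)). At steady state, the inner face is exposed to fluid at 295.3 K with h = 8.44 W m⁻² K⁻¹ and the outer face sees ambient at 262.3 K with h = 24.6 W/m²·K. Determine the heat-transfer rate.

Resistance network (inner→outer):
  R_conv,in = 1/(hA) = 1/(8.44·3.00) = 0.03949 K/W
  R_plate glass = L/(kA) = 0.00209/(0.749·3.00) = 9.301×10^-4 K/W
  R_cellular glass = L/(kA) = 0.0226/(0.0658·3.00) = 0.1145 K/W
  R_conv,out = 1/(hA) = 1/(24.6·3.00) = 0.01355 K/W
ΣR = 0.03949 + 9.301×10^-4 + 0.1145 + 0.01355 = 0.1685 K/W
Q = ΔT/ΣR = (295.3 K − 262.3 K)/0.1685 = 196 W

Q = 196 W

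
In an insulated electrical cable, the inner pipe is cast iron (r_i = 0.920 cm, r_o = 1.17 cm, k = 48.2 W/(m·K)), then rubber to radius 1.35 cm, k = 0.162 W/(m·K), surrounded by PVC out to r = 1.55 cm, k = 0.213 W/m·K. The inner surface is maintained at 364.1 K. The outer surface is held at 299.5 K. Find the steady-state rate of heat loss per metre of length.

Q' = 264 W/m

Series thermal resistances, inner to outer:
  R'_cast iron = ln(0.0117/0.00920)/(2πk) = 0.2404/(2π·48.2) = 7.937×10^-4 m·K/W
  R'_rubber = ln(0.0135/0.0117)/(2πk) = 0.1431/(2π·0.162) = 0.1406 m·K/W
  R'_PVC = ln(0.0155/0.0135)/(2πk) = 0.1382/(2π·0.213) = 0.1032 m·K/W
ΣR = 7.937×10^-4 + 0.1406 + 0.1032 = 0.2446 m·K/W
Q' = ΔT/ΣR = (364.1 K − 299.5 K)/0.2446 = 264 W/m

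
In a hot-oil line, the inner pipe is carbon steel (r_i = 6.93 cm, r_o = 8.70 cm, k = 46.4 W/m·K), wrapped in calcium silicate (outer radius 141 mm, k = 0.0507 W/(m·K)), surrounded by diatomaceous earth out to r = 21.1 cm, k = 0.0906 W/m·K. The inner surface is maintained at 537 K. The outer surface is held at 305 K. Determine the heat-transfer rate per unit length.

Series thermal resistances, inner to outer:
  R'_carbon steel = ln(0.0870/0.0693)/(2πk) = 0.2275/(2π·46.4) = 7.802×10^-4 m·K/W
  R'_calcium silicate = ln(0.141/0.0870)/(2πk) = 0.4829/(2π·0.0507) = 1.516 m·K/W
  R'_diatomaceous earth = ln(0.211/0.141)/(2πk) = 0.4031/(2π·0.0906) = 0.7081 m·K/W
ΣR = 7.802×10^-4 + 1.516 + 0.7081 = 2.225 m·K/W
Q' = ΔT/ΣR = (537 K − 305 K)/2.225 = 104 W/m

Q' = 104 W/m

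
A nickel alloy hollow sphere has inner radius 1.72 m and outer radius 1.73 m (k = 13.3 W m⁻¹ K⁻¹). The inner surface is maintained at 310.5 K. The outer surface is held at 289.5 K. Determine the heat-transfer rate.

Q = 1.04×10^6 W

Q = 4πk·ΔT/(1/r₁ − 1/r₂) = 4π × 13.3 × 21 / (1/1.72 − 1/1.73) = 1.04×10^6 W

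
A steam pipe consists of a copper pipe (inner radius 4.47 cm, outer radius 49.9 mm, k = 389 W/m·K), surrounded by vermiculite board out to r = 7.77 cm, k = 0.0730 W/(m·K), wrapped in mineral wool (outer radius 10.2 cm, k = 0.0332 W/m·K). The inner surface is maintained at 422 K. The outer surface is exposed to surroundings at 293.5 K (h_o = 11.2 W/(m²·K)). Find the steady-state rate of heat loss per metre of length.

Q' = 53.3 W/m

Treat each layer as a resistance in series:
  R'_copper = ln(0.0499/0.0447)/(2πk) = 0.1100/(2π·389) = 4.502×10^-5 m·K/W
  R'_vermiculite board = ln(0.0777/0.0499)/(2πk) = 0.4428/(2π·0.0730) = 0.9655 m·K/W
  R'_mineral wool = ln(0.102/0.0777)/(2πk) = 0.2721/(2π·0.0332) = 1.304 m·K/W
  R'_conv,out = 1/(2πr h) = 1/(2π·0.102·11.2) = 0.1393 m·K/W
ΣR = 4.502×10^-5 + 0.9655 + 1.304 + 0.1393 = 2.409 m·K/W
Q' = ΔT/ΣR = (422 K − 293.5 K)/2.409 = 53.3 W/m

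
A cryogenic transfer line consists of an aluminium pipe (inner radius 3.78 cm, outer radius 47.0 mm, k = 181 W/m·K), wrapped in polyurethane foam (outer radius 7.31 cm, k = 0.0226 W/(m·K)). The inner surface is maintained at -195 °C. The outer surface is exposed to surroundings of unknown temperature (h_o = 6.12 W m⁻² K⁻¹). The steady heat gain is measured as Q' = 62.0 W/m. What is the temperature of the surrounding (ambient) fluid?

Sum the resistances:
  R'_aluminium = ln(0.0470/0.0378)/(2πk) = 0.2178/(2π·181) = 1.915×10^-4 m·K/W
  R'_polyurethane foam = ln(0.0731/0.0470)/(2πk) = 0.4417/(2π·0.0226) = 3.110 m·K/W
  R'_conv,out = 1/(2πr h) = 1/(2π·0.0731·6.12) = 0.3558 m·K/W
ΣR = 3.466 m·K/W
ΔT = Q'·ΣR = 62.0 × 3.466 = 214.9 K
Heat flows inward, so T_out = T_in + ΔT = -195 + 214.9 = 19.9 °C

T_out = 19.9 °C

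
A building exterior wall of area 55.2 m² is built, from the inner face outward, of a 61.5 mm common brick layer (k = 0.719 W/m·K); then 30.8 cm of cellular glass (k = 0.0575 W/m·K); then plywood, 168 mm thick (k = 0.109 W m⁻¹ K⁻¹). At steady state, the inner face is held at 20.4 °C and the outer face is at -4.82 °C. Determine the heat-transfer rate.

Series thermal resistances, inner to outer:
  R_common brick = L/(kA) = 0.0615/(0.719·55.2) = 0.001550 K/W
  R_cellular glass = L/(kA) = 0.308/(0.0575·55.2) = 0.09704 K/W
  R_plywood = L/(kA) = 0.168/(0.109·55.2) = 0.02792 K/W
ΣR = 0.001550 + 0.09704 + 0.02792 = 0.1265 K/W
Q = ΔT/ΣR = (20.4 °C − -4.82 °C)/0.1265 = 199 W

Q = 199 W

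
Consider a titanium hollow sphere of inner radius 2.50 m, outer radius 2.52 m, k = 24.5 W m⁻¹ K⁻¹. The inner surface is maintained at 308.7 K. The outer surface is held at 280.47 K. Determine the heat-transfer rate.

Q = 4πk·ΔT/(1/r₁ − 1/r₂) = 4π × 24.5 × 28.23 / (1/2.50 − 1/2.52) = 2.74×10^6 W

Q = 2740 kW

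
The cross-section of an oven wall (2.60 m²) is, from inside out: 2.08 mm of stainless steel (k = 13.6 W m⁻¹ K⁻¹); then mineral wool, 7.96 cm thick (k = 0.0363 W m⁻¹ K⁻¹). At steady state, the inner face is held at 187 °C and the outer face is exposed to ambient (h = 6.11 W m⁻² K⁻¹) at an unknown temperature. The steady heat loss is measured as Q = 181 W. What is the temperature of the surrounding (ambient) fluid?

Series resistances:
  R_stainless steel = L/(kA) = 0.00208/(13.6·2.60) = 5.882×10^-5 K/W
  R_mineral wool = L/(kA) = 0.0796/(0.0363·2.60) = 0.8434 K/W
  R_conv,out = 1/(hA) = 1/(6.11·2.60) = 0.06295 K/W
ΣR = 0.9064 K/W
ΔT = Q·ΣR = 181 × 0.9064 = 164.1 K
Heat flows outward, so T_out = T_in − ΔT = 187 − 164.1 = 22.9 °C

T_out = 22.9 °C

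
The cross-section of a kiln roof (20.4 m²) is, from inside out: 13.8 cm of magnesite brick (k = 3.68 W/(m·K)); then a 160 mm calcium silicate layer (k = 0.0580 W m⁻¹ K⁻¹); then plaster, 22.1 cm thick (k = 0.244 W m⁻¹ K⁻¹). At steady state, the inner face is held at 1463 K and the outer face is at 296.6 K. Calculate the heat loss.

Resistance network (inner→outer):
  R_magnesite brick = L/(kA) = 0.138/(3.68·20.4) = 0.001838 K/W
  R_calcium silicate = L/(kA) = 0.160/(0.0580·20.4) = 0.1352 K/W
  R_plaster = L/(kA) = 0.221/(0.244·20.4) = 0.04440 K/W
ΣR = 0.001838 + 0.1352 + 0.04440 = 0.1814 K/W
Q = ΔT/ΣR = (1463 K − 296.6 K)/0.1814 = 6430 W

Q = 6.43 kW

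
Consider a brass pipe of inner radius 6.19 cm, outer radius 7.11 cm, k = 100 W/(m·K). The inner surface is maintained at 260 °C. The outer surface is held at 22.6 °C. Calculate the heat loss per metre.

Q' = 1080 kW/m

Q' = 2πk·ΔT/ln(r₂/r₁) = 2π × 100 × 237.4 / ln(0.0711/0.0619) = 1.08×10^6 W/m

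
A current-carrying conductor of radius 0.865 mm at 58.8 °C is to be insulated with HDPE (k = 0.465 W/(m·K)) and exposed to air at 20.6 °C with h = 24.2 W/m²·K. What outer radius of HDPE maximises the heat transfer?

r_cr = 1.92 cm

For a cylinder, r_cr = k_ins/h = 0.465/24.2 = 0.0192 m = 1.92 cm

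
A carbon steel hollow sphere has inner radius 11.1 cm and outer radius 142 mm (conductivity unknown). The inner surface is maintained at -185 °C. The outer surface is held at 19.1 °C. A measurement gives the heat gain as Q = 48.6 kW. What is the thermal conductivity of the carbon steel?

k = 37.3 W/m·K

ΣR = ΔT/Q = |-185 − 19.1|/48600 = 0.004200 K/W
(1/r₁−1/r₂)/(4πk) = 0.004200 ⇒ k = 1.967/(4π·0.004200) = 37.3 W/m·K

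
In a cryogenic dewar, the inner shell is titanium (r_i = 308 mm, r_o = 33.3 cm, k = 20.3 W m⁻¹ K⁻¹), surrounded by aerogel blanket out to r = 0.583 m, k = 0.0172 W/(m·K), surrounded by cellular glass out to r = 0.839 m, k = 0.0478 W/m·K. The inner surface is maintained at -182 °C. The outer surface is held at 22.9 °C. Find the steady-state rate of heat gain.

Series thermal resistances, inner to outer:
  R_titanium = (1/0.308 − 1/0.333)/(4πk) = 0.2438/(4π·20.3) = 9.555×10^-4 K/W
  R_aerogel blanket = (1/0.333 − 1/0.583)/(4πk) = 1.288/(4π·0.0172) = 5.958 K/W
  R_cellular glass = (1/0.583 − 1/0.839)/(4πk) = 0.5234/(4π·0.0478) = 0.8713 K/W
ΣR = 9.555×10^-4 + 5.958 + 0.8713 = 6.830 K/W
Q = ΔT/ΣR = (-182 °C − 22.9 °C)/6.830 = -30.0 W
(Negative Q ⇒ heat flows inward; heat gain = 30.0 W.)

Q = 30.0 W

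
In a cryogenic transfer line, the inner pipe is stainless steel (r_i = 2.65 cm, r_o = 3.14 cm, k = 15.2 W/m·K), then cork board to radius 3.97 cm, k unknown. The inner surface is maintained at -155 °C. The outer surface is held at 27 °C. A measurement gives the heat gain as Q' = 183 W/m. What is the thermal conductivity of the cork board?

ΣR = ΔT/Q' = |-155 − 27|/183 = 0.9945 m·K/W
Known resistances:
  R'_stainless steel = ln(0.0314/0.0265)/(2πk) = 0.1697/(2π·15.2) = 0.001776 m·K/W
R_cork board = ΣR − ΣR_known = 0.9945 − 0.001776 = 0.9927 m·K/W
ln(r₂/r₁)/(2πk) = 0.9927 ⇒ k = 0.2345/(2π·0.9927) = 0.0376 W/m·K

k = 0.0376 W/m·K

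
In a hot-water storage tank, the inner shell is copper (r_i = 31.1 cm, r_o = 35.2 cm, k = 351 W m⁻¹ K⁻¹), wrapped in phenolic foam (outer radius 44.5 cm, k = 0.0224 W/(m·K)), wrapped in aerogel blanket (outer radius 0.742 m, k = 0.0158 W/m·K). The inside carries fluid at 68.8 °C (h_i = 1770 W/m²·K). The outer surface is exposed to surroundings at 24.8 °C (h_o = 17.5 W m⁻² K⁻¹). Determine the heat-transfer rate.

Treat each layer as a resistance in series:
  R_conv,in = 1/(4πr²h) = 1/(4π·0.311²·1770) = 4.648×10^-4 K/W
  R_copper = (1/0.311 − 1/0.352)/(4πk) = 0.3745/(4π·351) = 8.491×10^-5 K/W
  R_phenolic foam = (1/0.352 − 1/0.445)/(4πk) = 0.5937/(4π·0.0224) = 2.109 K/W
  R_aerogel blanket = (1/0.445 − 1/0.742)/(4πk) = 0.8995/(4π·0.0158) = 4.530 K/W
  R_conv,out = 1/(4πr²h) = 1/(4π·0.742²·17.5) = 0.008259 K/W
ΣR = 4.648×10^-4 + 8.491×10^-5 + 2.109 + 4.530 + 0.008259 = 6.648 K/W
Q = ΔT/ΣR = (68.8 °C − 24.8 °C)/6.648 = 6.62 W

Q = 6.62 W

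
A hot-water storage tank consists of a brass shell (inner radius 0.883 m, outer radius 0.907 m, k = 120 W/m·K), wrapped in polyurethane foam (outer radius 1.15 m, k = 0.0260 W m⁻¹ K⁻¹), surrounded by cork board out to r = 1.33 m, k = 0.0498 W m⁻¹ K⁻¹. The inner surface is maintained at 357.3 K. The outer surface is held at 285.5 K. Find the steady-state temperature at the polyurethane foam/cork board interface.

T = 300.5 K

Treat each layer as a resistance in series:
  R_brass = (1/0.883 − 1/0.907)/(4πk) = 0.02997/(4π·120) = 1.987×10^-5 K/W
  R_polyurethane foam = (1/0.907 − 1/1.15)/(4πk) = 0.2330/(4π·0.0260) = 0.7130 K/W
  R_cork board = (1/1.15 − 1/1.33)/(4πk) = 0.1177/(4π·0.0498) = 0.1881 K/W
ΣR = 1.987×10^-5 + 0.7130 + 0.1881 = 0.9011 K/W
Q = ΔT/ΣR = (357.3 K − 285.5 K)/0.9011 = 79.68 W
From the inner boundary to the polyurethane foam/cork board interface, ΣR_partial = 0.7130 K/W.
T_interface = T_in − Q·ΣR_partial = 357.3 K − (79.68)(0.7130) = 300.5 K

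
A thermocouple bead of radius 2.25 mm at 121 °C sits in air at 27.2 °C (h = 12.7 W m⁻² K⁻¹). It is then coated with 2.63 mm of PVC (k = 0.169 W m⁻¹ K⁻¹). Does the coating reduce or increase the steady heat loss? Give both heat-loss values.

Critical radius for a sphere: r_cr = 2k/h = 0.0266 m = 2.66 cm.
Outer radius after coating: r₂ = 0.00225 + 0.00263 = 0.00488 m.
Since r₁ < r_cr and r₂ ≤ r_cr, the coating moves toward the maximum at r_cr — heat loss rises.
Bare: R = 1/(4πr₁²h) = 1238 K/W; Q = 93.8/1238 = 0.0758 W.
Coated: R = R_cond + R_conv = 375.9 K/W; Q = 93.8/375.9 = 0.250 W.

increases: 0.0758 → 0.250 W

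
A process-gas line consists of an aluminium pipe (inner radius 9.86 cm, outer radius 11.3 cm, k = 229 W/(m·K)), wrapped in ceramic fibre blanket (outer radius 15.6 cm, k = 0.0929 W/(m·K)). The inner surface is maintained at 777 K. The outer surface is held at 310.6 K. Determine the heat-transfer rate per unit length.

Treat each layer as a resistance in series:
  R'_aluminium = ln(0.113/0.0986)/(2πk) = 0.1363/(2π·229) = 9.474×10^-5 m·K/W
  R'_ceramic fibre blanket = ln(0.156/0.113)/(2πk) = 0.3225/(2π·0.0929) = 0.5524 m·K/W
ΣR = 9.474×10^-5 + 0.5524 = 0.5525 m·K/W
Q' = ΔT/ΣR = (777 K − 310.6 K)/0.5525 = 844 W/m

Q' = 844 W/m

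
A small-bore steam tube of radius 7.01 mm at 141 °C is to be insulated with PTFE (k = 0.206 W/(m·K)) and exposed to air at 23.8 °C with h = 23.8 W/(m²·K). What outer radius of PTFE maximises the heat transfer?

r_cr = 0.866 cm

For a cylinder, r_cr = k_ins/h = 0.206/23.8 = 0.00866 m = 0.866 cm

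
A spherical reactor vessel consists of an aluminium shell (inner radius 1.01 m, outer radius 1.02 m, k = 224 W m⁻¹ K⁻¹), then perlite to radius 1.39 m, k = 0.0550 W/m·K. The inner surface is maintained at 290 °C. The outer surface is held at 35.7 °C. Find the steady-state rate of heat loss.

Series thermal resistances, inner to outer:
  R_aluminium = (1/1.01 − 1/1.02)/(4πk) = 0.009707/(4π·224) = 3.448×10^-6 K/W
  R_perlite = (1/1.02 − 1/1.39)/(4πk) = 0.2610/(4π·0.0550) = 0.3776 K/W
ΣR = 3.448×10^-6 + 0.3776 = 0.3776 K/W
Q = ΔT/ΣR = (290 °C − 35.7 °C)/0.3776 = 673 W

Q = 673 W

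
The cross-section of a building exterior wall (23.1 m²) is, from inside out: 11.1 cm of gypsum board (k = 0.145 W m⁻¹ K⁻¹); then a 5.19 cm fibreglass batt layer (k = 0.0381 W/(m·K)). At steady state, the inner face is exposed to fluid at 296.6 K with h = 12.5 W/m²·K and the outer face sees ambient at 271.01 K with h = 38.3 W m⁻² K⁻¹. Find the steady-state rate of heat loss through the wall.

Resistance network (inner→outer):
  R_conv,in = 1/(hA) = 1/(12.5·23.1) = 0.003463 K/W
  R_gypsum board = L/(kA) = 0.111/(0.145·23.1) = 0.03314 K/W
  R_fibreglass batt = L/(kA) = 0.0519/(0.0381·23.1) = 0.05897 K/W
  R_conv,out = 1/(hA) = 1/(38.3·23.1) = 0.001130 K/W
ΣR = 0.003463 + 0.03314 + 0.05897 + 0.001130 = 0.09670 K/W
Q = ΔT/ΣR = (296.6 K − 271.01 K)/0.09670 = 265 W

Q = 265 W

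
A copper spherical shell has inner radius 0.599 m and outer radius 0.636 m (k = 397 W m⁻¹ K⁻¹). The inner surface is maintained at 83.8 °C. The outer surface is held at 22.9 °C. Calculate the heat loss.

Q = 3.13×10^6 W

Q = 4πk·ΔT/(1/r₁ − 1/r₂) = 4π × 397 × 60.9 / (1/0.599 − 1/0.636) = 3.13×10^6 W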